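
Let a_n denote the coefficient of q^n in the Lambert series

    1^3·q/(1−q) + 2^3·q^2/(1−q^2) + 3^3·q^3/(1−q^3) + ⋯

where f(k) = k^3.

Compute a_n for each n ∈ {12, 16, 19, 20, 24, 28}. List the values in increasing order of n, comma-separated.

2044, 4681, 6860, 9198, 16380, 25112

q^12  k|12↦f(k): 1:1 2:8 3:27 4:64 6:216 12:1728  a_12=2044
q^16  k|16↦f(k): 16:4096 8:512 4:64 2:8 1:1  a_16=4681
n=19: 1·19 19·1  f→[1+6859]=6860
[q^20] f(20)=8000,f(10)=1000,f(5)=125,f(4)=64,f(2)=8,f(1)=1 ⇒ 9198
d|24:{24,12,8,6,4,3,2,1}  Σf=13824+1728+512+216+64+27+8+1=16380
d|28:{1,2,4,7,14,28}  Σf=1+8+64+343+2744+21952=25112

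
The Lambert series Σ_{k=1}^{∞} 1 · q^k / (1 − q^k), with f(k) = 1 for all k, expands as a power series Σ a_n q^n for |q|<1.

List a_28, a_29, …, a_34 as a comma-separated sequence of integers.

d|28:{1,2,4,7,14,28}  Σf=1+1+1+1+1+1=6
[q^29] f(29)=1,f(1)=1 ⇒ 2
n=30: 1·30 2·15 3·10 5·6 6·5 10·3 15·2 30·1  f→[1+1+1+1+1+1+1+1]=8
q^31  k|31↦f(k): 1:1 31:1  a_31=2
d|32:{1,2,4,8,16,32}  Σf=1+1+1+1+1+1=6
d|33:{33,11,3,1}  Σf=1+1+1+1=4
[q^34] f(34)=1,f(17)=1,f(2)=1,f(1)=1 ⇒ 4

6, 2, 8, 2, 6, 4, 4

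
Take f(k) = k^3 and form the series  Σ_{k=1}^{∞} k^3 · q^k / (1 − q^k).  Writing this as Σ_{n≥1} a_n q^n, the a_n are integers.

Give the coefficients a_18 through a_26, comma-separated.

6813, 6860, 9198, 9632, 11988, 12168, 16380, 15751, 19782

n=18: 1·18 2·9 3·6 6·3 9·2 18·1  f→[1+8+27+216+729+5832]=6813
d|19:{1,19}  Σf=1+6859=6860
n=20: 1·20 2·10 4·5 5·4 10·2 20·1  f→[1+8+64+125+1000+8000]=9198
d|21:{1,3,7,21}  Σf=1+27+343+9261=9632
[q^22] f(22)=10648,f(11)=1331,f(2)=8,f(1)=1 ⇒ 11988
[q^23] f(23)=12167,f(1)=1 ⇒ 12168
n=24: 1·24 2·12 3·8 4·6 6·4 8·3 12·2 24·1  f→[1+8+27+64+216+512+1728+13824]=16380
n=25: 1·25 5·5 25·1  f→[1+125+15625]=15751
q^26  k|26↦f(k): 1:1 2:8 13:2197 26:17576  a_26=19782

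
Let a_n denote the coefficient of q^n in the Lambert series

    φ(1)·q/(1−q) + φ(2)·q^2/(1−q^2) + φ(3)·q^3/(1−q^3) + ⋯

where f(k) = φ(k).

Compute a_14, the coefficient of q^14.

[q^14] φ(1)=1,φ(2)=1,φ(7)=6,φ(14)=6 ⇒ 14

a_14 = 14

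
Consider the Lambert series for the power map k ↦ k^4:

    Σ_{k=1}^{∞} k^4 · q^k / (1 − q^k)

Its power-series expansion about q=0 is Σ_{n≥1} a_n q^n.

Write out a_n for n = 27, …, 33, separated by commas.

538084, 655746, 707282, 872644, 923522, 1118481, 1200644

[q^27] f(1)=1,f(3)=81,f(9)=6561,f(27)=531441 ⇒ 538084
[q^28] f(1)=1,f(2)=16,f(4)=256,f(7)=2401,f(14)=38416,f(28)=614656 ⇒ 655746
n=29: 1·29 29·1  f→[1+707281]=707282
n=30: 1·30 2·15 3·10 5·6 6·5 10·3 15·2 30·1  f→[1+16+81+625+1296+10000+50625+810000]=872644
n=31: 31·1 1·31  f→[923521+1]=923522
d|32:{1,2,4,8,16,32}  Σf=1+16+256+4096+65536+1048576=1118481
q^33  k|33↦f(k): 33:1185921 11:14641 3:81 1:1  a_33=1200644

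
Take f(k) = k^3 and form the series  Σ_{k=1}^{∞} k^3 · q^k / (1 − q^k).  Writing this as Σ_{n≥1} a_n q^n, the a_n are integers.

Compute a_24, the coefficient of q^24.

q^24  k|24↦f(k): 1:1 2:8 3:27 4:64 6:216 8:512 12:1728 24:13824  a_24=16380

a_24 = 16380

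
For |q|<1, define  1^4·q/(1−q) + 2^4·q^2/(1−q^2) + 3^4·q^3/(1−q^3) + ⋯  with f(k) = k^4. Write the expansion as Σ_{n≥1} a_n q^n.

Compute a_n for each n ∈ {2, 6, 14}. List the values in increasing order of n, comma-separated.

q^2  k|2↦f(k): 2:16 1:1  a_2=17
[q^6] f(1)=1,f(2)=16,f(3)=81,f(6)=1296 ⇒ 1394
n=14: 14·1 7·2 2·7 1·14  f→[38416+2401+16+1]=40834

17, 1394, 40834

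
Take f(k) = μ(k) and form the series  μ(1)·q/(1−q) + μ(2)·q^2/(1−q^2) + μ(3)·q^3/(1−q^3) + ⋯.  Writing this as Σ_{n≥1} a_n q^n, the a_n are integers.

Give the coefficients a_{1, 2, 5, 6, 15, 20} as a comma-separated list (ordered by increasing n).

1, 0, 0, 0, 0, 0

n=1: 1·1  μ→[1]=1
[q^2] μ(1)=1,μ(2)=-1 ⇒ 0
n=5: 1·5 5·1  μ→[1+(-1)]=0
n=6: 1·6 2·3 3·2 6·1  μ→[1+(-1)+(-1)+1]=0
[q^15] μ(1)=1,μ(3)=-1,μ(5)=-1,μ(15)=1 ⇒ 0
d|20:{1,2,4,5,10,20}  Σμ=1+(-1)+0+(-1)+1+0=0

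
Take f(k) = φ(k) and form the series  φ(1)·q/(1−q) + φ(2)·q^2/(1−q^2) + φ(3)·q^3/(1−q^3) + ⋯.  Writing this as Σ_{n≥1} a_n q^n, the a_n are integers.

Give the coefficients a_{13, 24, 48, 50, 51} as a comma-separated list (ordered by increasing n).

[q^13] φ(13)=12,φ(1)=1 ⇒ 13
[q^24] φ(24)=8,φ(12)=4,φ(8)=4,φ(6)=2,φ(4)=2,φ(3)=2,φ(2)=1,φ(1)=1 ⇒ 24
[q^48] φ(48)=16,φ(24)=8,φ(16)=8,φ(12)=4,φ(8)=4,φ(6)=2,φ(4)=2,φ(3)=2,φ(2)=1,φ(1)=1 ⇒ 48
q^50  k|50↦φ(k): 1:1 2:1 5:4 10:4 25:20 50:20  a_50=50
q^51  k|51↦φ(k): 51:32 17:16 3:2 1:1  a_51=51

13, 24, 48, 50, 51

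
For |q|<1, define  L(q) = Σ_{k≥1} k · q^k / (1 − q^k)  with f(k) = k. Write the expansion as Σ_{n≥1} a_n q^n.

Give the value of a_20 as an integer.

a_20 = 42

q^20  k|20↦f(k): 20:20 10:10 5:5 4:4 2:2 1:1  a_20=42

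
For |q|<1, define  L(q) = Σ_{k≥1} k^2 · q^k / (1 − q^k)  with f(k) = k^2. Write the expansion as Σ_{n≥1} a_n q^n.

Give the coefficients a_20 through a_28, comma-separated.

d|20:{1,2,4,5,10,20}  Σf=1+4+16+25+100+400=546
n=21: 21·1 7·3 3·7 1·21  f→[441+49+9+1]=500
n=22: 1·22 2·11 11·2 22·1  f→[1+4+121+484]=610
n=23: 23·1 1·23  f→[529+1]=530
q^24  k|24↦f(k): 1:1 2:4 3:9 4:16 6:36 8:64 12:144 24:576  a_24=850
[q^25] f(25)=625,f(5)=25,f(1)=1 ⇒ 651
d|26:{1,2,13,26}  Σf=1+4+169+676=850
q^27  k|27↦f(k): 27:729 9:81 3:9 1:1  a_27=820
q^28  k|28↦f(k): 28:784 14:196 7:49 4:16 2:4 1:1  a_28=1050

546, 500, 610, 530, 850, 651, 850, 820, 1050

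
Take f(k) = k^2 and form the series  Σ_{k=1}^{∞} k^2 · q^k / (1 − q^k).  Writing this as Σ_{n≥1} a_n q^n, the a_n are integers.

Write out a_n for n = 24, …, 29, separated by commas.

[q^24] f(24)=576,f(12)=144,f(8)=64,f(6)=36,f(4)=16,f(3)=9,f(2)=4,f(1)=1 ⇒ 850
n=25: 25·1 5·5 1·25  f→[625+25+1]=651
n=26: 1·26 2·13 13·2 26·1  f→[1+4+169+676]=850
n=27: 1·27 3·9 9·3 27·1  f→[1+9+81+729]=820
d|28:{1,2,4,7,14,28}  Σf=1+4+16+49+196+784=1050
n=29: 29·1 1·29  f→[841+1]=842

850, 651, 850, 820, 1050, 842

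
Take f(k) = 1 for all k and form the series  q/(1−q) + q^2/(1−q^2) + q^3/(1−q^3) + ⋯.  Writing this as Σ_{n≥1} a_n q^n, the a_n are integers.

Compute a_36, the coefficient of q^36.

n=36: 1·36 2·18 3·12 4·9 6·6 9·4 12·3 18·2 36·1  f→[1+1+1+1+1+1+1+1+1]=9

a_36 = 9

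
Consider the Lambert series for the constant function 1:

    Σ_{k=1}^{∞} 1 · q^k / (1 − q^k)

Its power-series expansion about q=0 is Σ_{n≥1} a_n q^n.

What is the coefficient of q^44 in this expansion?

q^44  k|44↦f(k): 44:1 22:1 11:1 4:1 2:1 1:1  a_44=6

a_44 = 6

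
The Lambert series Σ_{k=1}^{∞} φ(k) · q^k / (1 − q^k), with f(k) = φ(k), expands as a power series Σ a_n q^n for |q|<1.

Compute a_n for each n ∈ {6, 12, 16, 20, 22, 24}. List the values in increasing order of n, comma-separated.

n=6: 1·6 2·3 3·2 6·1  φ→[1+1+2+2]=6
[q^12] φ(1)=1,φ(2)=1,φ(3)=2,φ(4)=2,φ(6)=2,φ(12)=4 ⇒ 12
n=16: 16·1 8·2 4·4 2·8 1·16  φ→[8+4+2+1+1]=16
[q^20] φ(20)=8,φ(10)=4,φ(5)=4,φ(4)=2,φ(2)=1,φ(1)=1 ⇒ 20
n=22: 1·22 2·11 11·2 22·1  φ→[1+1+10+10]=22
q^24  k|24↦φ(k): 24:8 12:4 8:4 6:2 4:2 3:2 2:1 1:1  a_24=24

6, 12, 16, 20, 22, 24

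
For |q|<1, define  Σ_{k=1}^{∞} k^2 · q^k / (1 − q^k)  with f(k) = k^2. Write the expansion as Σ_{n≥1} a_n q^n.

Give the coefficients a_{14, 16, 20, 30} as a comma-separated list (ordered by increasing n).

250, 341, 546, 1300

[q^14] f(1)=1,f(2)=4,f(7)=49,f(14)=196 ⇒ 250
[q^16] f(1)=1,f(2)=4,f(4)=16,f(8)=64,f(16)=256 ⇒ 341
[q^20] f(20)=400,f(10)=100,f(5)=25,f(4)=16,f(2)=4,f(1)=1 ⇒ 546
q^30  k|30↦f(k): 1:1 2:4 3:9 5:25 6:36 10:100 15:225 30:900  a_30=1300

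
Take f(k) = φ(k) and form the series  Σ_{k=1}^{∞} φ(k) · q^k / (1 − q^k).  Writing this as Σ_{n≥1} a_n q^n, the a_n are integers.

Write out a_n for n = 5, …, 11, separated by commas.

n=5: 1·5 5·1  φ→[1+4]=5
d|6:{6,3,2,1}  Σφ=2+2+1+1=6
n=7: 1·7 7·1  φ→[1+6]=7
[q^8] φ(8)=4,φ(4)=2,φ(2)=1,φ(1)=1 ⇒ 8
d|9:{1,3,9}  Σφ=1+2+6=9
d|10:{10,5,2,1}  Σφ=4+4+1+1=10
q^11  k|11↦φ(k): 11:10 1:1  a_11=11

5, 6, 7, 8, 9, 10, 11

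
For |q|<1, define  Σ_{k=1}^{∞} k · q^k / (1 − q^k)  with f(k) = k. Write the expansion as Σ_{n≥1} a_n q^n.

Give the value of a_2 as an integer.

a_2 = 3

q^2  k|2↦f(k): 1:1 2:2  a_2=3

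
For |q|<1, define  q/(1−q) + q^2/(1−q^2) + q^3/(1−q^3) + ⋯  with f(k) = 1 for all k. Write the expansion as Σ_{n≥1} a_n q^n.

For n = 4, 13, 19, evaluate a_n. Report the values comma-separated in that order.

d|4:{1,2,4}  Σf=1+1+1=3
n=13: 13·1 1·13  f→[1+1]=2
q^19  k|19↦f(k): 1:1 19:1  a_19=2

3, 2, 2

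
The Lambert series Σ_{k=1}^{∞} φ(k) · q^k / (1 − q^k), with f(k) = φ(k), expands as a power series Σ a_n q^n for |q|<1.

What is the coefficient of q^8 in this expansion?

d|8:{1,2,4,8}  Σφ=1+1+2+4=8

a_8 = 8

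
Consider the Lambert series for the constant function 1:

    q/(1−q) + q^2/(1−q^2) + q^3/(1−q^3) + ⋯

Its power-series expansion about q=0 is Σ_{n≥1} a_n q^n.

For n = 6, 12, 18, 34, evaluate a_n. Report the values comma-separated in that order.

4, 6, 6, 4

[q^6] f(1)=1,f(2)=1,f(3)=1,f(6)=1 ⇒ 4
q^12  k|12↦f(k): 1:1 2:1 3:1 4:1 6:1 12:1  a_12=6
[q^18] f(18)=1,f(9)=1,f(6)=1,f(3)=1,f(2)=1,f(1)=1 ⇒ 6
q^34  k|34↦f(k): 34:1 17:1 2:1 1:1  a_34=4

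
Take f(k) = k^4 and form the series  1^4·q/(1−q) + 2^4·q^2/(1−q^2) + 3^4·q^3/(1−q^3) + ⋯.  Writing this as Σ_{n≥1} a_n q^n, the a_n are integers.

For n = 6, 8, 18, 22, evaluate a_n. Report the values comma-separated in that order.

n=6: 6·1 3·2 2·3 1·6  f→[1296+81+16+1]=1394
q^8  k|8↦f(k): 8:4096 4:256 2:16 1:1  a_8=4369
[q^18] f(18)=104976,f(9)=6561,f(6)=1296,f(3)=81,f(2)=16,f(1)=1 ⇒ 112931
[q^22] f(1)=1,f(2)=16,f(11)=14641,f(22)=234256 ⇒ 248914

1394, 4369, 112931, 248914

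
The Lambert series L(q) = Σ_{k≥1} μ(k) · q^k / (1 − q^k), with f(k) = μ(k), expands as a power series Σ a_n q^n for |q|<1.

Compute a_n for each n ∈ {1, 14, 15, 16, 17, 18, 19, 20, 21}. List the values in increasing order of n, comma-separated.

[q^1] μ(1)=1 ⇒ 1
[q^14] μ(14)=1,μ(7)=-1,μ(2)=-1,μ(1)=1 ⇒ 0
d|15:{15,5,3,1}  Σμ=1+(-1)+(-1)+1=0
[q^16] μ(1)=1,μ(2)=-1,μ(4)=0,μ(8)=0,μ(16)=0 ⇒ 0
q^17  k|17↦μ(k): 17:-1 1:1  a_17=0
n=18: 18·1 9·2 6·3 3·6 2·9 1·18  μ→[0+0+1+(-1)+(-1)+1]=0
n=19: 19·1 1·19  μ→[(-1)+1]=0
q^20  k|20↦μ(k): 1:1 2:-1 4:0 5:-1 10:1 20:0  a_20=0
d|21:{21,7,3,1}  Σμ=1+(-1)+(-1)+1=0

1, 0, 0, 0, 0, 0, 0, 0, 0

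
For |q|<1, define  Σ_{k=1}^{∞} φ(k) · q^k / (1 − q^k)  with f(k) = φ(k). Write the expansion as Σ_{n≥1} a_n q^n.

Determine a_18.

d|18:{1,2,3,6,9,18}  Σφ=1+1+2+2+6+6=18

a_18 = 18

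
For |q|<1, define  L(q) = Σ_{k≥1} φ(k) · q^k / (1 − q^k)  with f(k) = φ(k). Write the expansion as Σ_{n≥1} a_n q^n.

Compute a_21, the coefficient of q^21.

d|21:{21,7,3,1}  Σφ=12+6+2+1=21

a_21 = 21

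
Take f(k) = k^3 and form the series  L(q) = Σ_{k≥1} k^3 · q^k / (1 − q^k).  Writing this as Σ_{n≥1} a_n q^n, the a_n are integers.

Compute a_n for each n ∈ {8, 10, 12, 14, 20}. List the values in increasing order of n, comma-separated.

585, 1134, 2044, 3096, 9198

d|8:{8,4,2,1}  Σf=512+64+8+1=585
n=10: 1·10 2·5 5·2 10·1  f→[1+8+125+1000]=1134
[q^12] f(12)=1728,f(6)=216,f(4)=64,f(3)=27,f(2)=8,f(1)=1 ⇒ 2044
n=14: 1·14 2·7 7·2 14·1  f→[1+8+343+2744]=3096
q^20  k|20↦f(k): 20:8000 10:1000 5:125 4:64 2:8 1:1  a_20=9198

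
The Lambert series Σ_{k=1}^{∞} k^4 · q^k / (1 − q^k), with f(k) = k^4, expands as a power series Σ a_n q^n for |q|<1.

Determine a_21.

d|21:{21,7,3,1}  Σf=194481+2401+81+1=196964

a_21 = 196964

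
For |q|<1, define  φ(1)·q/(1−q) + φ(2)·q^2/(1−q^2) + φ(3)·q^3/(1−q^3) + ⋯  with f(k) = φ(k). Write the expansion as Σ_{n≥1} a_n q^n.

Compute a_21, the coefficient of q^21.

q^21  k|21↦φ(k): 21:12 7:6 3:2 1:1  a_21=21

a_21 = 21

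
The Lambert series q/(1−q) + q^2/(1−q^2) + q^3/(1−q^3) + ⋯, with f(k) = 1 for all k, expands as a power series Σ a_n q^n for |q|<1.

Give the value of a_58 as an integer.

a_58 = 4

q^58  k|58↦f(k): 1:1 2:1 29:1 58:1  a_58=4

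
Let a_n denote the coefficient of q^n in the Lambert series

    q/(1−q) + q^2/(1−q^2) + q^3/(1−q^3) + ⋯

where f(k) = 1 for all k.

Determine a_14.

a_14 = 4

q^14  k|14↦f(k): 14:1 7:1 2:1 1:1  a_14=4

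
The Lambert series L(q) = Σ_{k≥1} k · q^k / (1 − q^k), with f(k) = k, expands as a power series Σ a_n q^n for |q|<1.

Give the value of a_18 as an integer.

n=18: 1·18 2·9 3·6 6·3 9·2 18·1  f→[1+2+3+6+9+18]=39

a_18 = 39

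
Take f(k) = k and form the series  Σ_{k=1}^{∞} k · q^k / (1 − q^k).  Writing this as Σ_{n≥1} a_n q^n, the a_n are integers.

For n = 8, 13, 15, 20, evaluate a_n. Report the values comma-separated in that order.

d|8:{8,4,2,1}  Σf=8+4+2+1=15
[q^13] f(1)=1,f(13)=13 ⇒ 14
[q^15] f(1)=1,f(3)=3,f(5)=5,f(15)=15 ⇒ 24
[q^20] f(1)=1,f(2)=2,f(4)=4,f(5)=5,f(10)=10,f(20)=20 ⇒ 42

15, 14, 24, 42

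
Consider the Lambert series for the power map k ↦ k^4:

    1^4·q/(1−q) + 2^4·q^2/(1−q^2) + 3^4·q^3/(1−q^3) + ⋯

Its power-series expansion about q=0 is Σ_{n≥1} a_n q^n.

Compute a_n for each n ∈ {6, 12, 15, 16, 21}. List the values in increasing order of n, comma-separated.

d|6:{6,3,2,1}  Σf=1296+81+16+1=1394
q^12  k|12↦f(k): 12:20736 6:1296 4:256 3:81 2:16 1:1  a_12=22386
n=15: 1·15 3·5 5·3 15·1  f→[1+81+625+50625]=51332
[q^16] f(1)=1,f(2)=16,f(4)=256,f(8)=4096,f(16)=65536 ⇒ 69905
q^21  k|21↦f(k): 21:194481 7:2401 3:81 1:1  a_21=196964

1394, 22386, 51332, 69905, 196964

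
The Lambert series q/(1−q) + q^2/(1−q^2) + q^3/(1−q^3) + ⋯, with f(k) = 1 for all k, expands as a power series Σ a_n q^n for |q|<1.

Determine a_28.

a_28 = 6

[q^28] f(28)=1,f(14)=1,f(7)=1,f(4)=1,f(2)=1,f(1)=1 ⇒ 6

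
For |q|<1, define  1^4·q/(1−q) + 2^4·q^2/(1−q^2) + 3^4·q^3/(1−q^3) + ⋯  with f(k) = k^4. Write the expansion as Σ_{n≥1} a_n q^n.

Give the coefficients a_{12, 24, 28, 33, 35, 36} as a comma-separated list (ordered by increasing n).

d|12:{12,6,4,3,2,1}  Σf=20736+1296+256+81+16+1=22386
[q^24] f(1)=1,f(2)=16,f(3)=81,f(4)=256,f(6)=1296,f(8)=4096,f(12)=20736,f(24)=331776 ⇒ 358258
q^28  k|28↦f(k): 28:614656 14:38416 7:2401 4:256 2:16 1:1  a_28=655746
n=33: 33·1 11·3 3·11 1·33  f→[1185921+14641+81+1]=1200644
q^35  k|35↦f(k): 35:1500625 7:2401 5:625 1:1  a_35=1503652
n=36: 1·36 2·18 3·12 4·9 6·6 9·4 12·3 18·2 36·1  f→[1+16+81+256+1296+6561+20736+104976+1679616]=1813539

22386, 358258, 655746, 1200644, 1503652, 1813539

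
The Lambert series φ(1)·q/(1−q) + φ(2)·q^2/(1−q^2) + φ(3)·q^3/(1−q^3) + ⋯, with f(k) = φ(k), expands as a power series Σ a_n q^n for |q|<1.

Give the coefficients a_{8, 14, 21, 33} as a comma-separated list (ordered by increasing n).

n=8: 1·8 2·4 4·2 8·1  φ→[1+1+2+4]=8
n=14: 1·14 2·7 7·2 14·1  φ→[1+1+6+6]=14
n=21: 21·1 7·3 3·7 1·21  φ→[12+6+2+1]=21
q^33  k|33↦φ(k): 1:1 3:2 11:10 33:20  a_33=33

8, 14, 21, 33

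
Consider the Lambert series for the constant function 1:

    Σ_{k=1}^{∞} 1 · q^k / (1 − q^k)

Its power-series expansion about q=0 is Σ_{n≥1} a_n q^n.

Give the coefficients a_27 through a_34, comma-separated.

4, 6, 2, 8, 2, 6, 4, 4

q^27  k|27↦f(k): 27:1 9:1 3:1 1:1  a_27=4
d|28:{1,2,4,7,14,28}  Σf=1+1+1+1+1+1=6
n=29: 1·29 29·1  f→[1+1]=2
n=30: 1·30 2·15 3·10 5·6 6·5 10·3 15·2 30·1  f→[1+1+1+1+1+1+1+1]=8
q^31  k|31↦f(k): 31:1 1:1  a_31=2
n=32: 1·32 2·16 4·8 8·4 16·2 32·1  f→[1+1+1+1+1+1]=6
d|33:{1,3,11,33}  Σf=1+1+1+1=4
n=34: 34·1 17·2 2·17 1·34  f→[1+1+1+1]=4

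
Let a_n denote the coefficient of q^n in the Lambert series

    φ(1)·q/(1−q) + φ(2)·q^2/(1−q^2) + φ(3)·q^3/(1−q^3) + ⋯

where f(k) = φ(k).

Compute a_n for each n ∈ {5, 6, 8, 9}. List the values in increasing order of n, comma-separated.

d|5:{5,1}  Σφ=4+1=5
q^6  k|6↦φ(k): 6:2 3:2 2:1 1:1  a_6=6
[q^8] φ(8)=4,φ(4)=2,φ(2)=1,φ(1)=1 ⇒ 8
[q^9] φ(1)=1,φ(3)=2,φ(9)=6 ⇒ 9

5, 6, 8, 9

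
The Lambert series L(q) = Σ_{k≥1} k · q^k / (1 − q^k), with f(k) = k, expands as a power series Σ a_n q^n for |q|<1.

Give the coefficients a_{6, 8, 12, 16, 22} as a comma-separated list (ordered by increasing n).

12, 15, 28, 31, 36

n=6: 6·1 3·2 2·3 1·6  f→[6+3+2+1]=12
n=8: 8·1 4·2 2·4 1·8  f→[8+4+2+1]=15
[q^12] f(1)=1,f(2)=2,f(3)=3,f(4)=4,f(6)=6,f(12)=12 ⇒ 28
d|16:{16,8,4,2,1}  Σf=16+8+4+2+1=31
[q^22] f(22)=22,f(11)=11,f(2)=2,f(1)=1 ⇒ 36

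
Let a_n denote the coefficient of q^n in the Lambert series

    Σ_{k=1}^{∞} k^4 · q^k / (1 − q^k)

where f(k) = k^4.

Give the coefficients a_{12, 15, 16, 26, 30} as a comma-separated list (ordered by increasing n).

d|12:{1,2,3,4,6,12}  Σf=1+16+81+256+1296+20736=22386
q^15  k|15↦f(k): 1:1 3:81 5:625 15:50625  a_15=51332
d|16:{16,8,4,2,1}  Σf=65536+4096+256+16+1=69905
d|26:{1,2,13,26}  Σf=1+16+28561+456976=485554
q^30  k|30↦f(k): 1:1 2:16 3:81 5:625 6:1296 10:10000 15:50625 30:810000  a_30=872644

22386, 51332, 69905, 485554, 872644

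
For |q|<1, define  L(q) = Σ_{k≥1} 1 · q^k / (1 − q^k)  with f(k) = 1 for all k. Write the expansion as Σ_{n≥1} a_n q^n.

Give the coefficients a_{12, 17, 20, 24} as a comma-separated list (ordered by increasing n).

n=12: 12·1 6·2 4·3 3·4 2·6 1·12  f→[1+1+1+1+1+1]=6
d|17:{1,17}  Σf=1+1=2
[q^20] f(20)=1,f(10)=1,f(5)=1,f(4)=1,f(2)=1,f(1)=1 ⇒ 6
d|24:{24,12,8,6,4,3,2,1}  Σf=1+1+1+1+1+1+1+1=8

6, 2, 6, 8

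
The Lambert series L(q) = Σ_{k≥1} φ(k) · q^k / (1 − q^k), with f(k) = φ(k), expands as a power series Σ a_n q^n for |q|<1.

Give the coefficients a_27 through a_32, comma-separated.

n=27: 27·1 9·3 3·9 1·27  φ→[18+6+2+1]=27
q^28  k|28↦φ(k): 1:1 2:1 4:2 7:6 14:6 28:12  a_28=28
q^29  k|29↦φ(k): 29:28 1:1  a_29=29
[q^30] φ(30)=8,φ(15)=8,φ(10)=4,φ(6)=2,φ(5)=4,φ(3)=2,φ(2)=1,φ(1)=1 ⇒ 30
q^31  k|31↦φ(k): 31:30 1:1  a_31=31
n=32: 32·1 16·2 8·4 4·8 2·16 1·32  φ→[16+8+4+2+1+1]=32

27, 28, 29, 30, 31, 32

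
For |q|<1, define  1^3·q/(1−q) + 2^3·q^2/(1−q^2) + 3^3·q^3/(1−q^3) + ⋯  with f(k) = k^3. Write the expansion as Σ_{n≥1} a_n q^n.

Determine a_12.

d|12:{1,2,3,4,6,12}  Σf=1+8+27+64+216+1728=2044

a_12 = 2044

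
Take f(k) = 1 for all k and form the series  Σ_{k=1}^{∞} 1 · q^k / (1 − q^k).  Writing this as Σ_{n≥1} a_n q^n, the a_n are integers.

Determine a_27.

d|27:{1,3,9,27}  Σf=1+1+1+1=4

a_27 = 4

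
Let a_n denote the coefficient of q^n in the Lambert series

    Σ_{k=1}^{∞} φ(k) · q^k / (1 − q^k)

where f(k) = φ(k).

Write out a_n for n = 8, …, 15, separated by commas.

n=8: 8·1 4·2 2·4 1·8  φ→[4+2+1+1]=8
[q^9] φ(9)=6,φ(3)=2,φ(1)=1 ⇒ 9
q^10  k|10↦φ(k): 1:1 2:1 5:4 10:4  a_10=10
d|11:{11,1}  Σφ=10+1=11
n=12: 12·1 6·2 4·3 3·4 2·6 1·12  φ→[4+2+2+2+1+1]=12
q^13  k|13↦φ(k): 13:12 1:1  a_13=13
q^14  k|14↦φ(k): 14:6 7:6 2:1 1:1  a_14=14
q^15  k|15↦φ(k): 15:8 5:4 3:2 1:1  a_15=15

8, 9, 10, 11, 12, 13, 14, 15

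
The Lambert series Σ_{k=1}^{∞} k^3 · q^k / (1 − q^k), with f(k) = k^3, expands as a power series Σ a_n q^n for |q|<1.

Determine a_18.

d|18:{18,9,6,3,2,1}  Σf=5832+729+216+27+8+1=6813

a_18 = 6813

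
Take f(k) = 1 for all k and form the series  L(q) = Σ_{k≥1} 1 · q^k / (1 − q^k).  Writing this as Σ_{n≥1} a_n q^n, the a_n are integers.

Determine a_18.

a_18 = 6

[q^18] f(1)=1,f(2)=1,f(3)=1,f(6)=1,f(9)=1,f(18)=1 ⇒ 6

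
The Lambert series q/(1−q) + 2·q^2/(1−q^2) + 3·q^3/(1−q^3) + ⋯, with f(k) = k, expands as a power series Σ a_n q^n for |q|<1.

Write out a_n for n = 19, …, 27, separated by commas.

d|19:{1,19}  Σf=1+19=20
[q^20] f(20)=20,f(10)=10,f(5)=5,f(4)=4,f(2)=2,f(1)=1 ⇒ 42
[q^21] f(1)=1,f(3)=3,f(7)=7,f(21)=21 ⇒ 32
d|22:{22,11,2,1}  Σf=22+11+2+1=36
q^23  k|23↦f(k): 23:23 1:1  a_23=24
[q^24] f(1)=1,f(2)=2,f(3)=3,f(4)=4,f(6)=6,f(8)=8,f(12)=12,f(24)=24 ⇒ 60
[q^25] f(1)=1,f(5)=5,f(25)=25 ⇒ 31
q^26  k|26↦f(k): 26:26 13:13 2:2 1:1  a_26=42
d|27:{1,3,9,27}  Σf=1+3+9+27=40

20, 42, 32, 36, 24, 60, 31, 42, 40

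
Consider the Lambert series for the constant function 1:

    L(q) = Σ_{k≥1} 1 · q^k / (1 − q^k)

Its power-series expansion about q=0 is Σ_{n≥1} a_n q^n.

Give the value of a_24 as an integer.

a_24 = 8

d|24:{1,2,3,4,6,8,12,24}  Σf=1+1+1+1+1+1+1+1=8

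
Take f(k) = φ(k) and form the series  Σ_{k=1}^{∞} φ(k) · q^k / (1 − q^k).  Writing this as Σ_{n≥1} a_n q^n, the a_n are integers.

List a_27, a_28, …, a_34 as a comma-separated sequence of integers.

[q^27] φ(1)=1,φ(3)=2,φ(9)=6,φ(27)=18 ⇒ 27
n=28: 28·1 14·2 7·4 4·7 2·14 1·28  φ→[12+6+6+2+1+1]=28
q^29  k|29↦φ(k): 1:1 29:28  a_29=29
n=30: 30·1 15·2 10·3 6·5 5·6 3·10 2·15 1·30  φ→[8+8+4+2+4+2+1+1]=30
d|31:{1,31}  Σφ=1+30=31
n=32: 32·1 16·2 8·4 4·8 2·16 1·32  φ→[16+8+4+2+1+1]=32
q^33  k|33↦φ(k): 33:20 11:10 3:2 1:1  a_33=33
q^34  k|34↦φ(k): 1:1 2:1 17:16 34:16  a_34=34

27, 28, 29, 30, 31, 32, 33, 34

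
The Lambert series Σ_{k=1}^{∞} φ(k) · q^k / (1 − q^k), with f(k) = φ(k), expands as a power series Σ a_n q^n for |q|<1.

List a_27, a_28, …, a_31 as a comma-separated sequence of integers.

[q^27] φ(27)=18,φ(9)=6,φ(3)=2,φ(1)=1 ⇒ 27
[q^28] φ(1)=1,φ(2)=1,φ(4)=2,φ(7)=6,φ(14)=6,φ(28)=12 ⇒ 28
q^29  k|29↦φ(k): 1:1 29:28  a_29=29
q^30  k|30↦φ(k): 30:8 15:8 10:4 6:2 5:4 3:2 2:1 1:1  a_30=30
d|31:{31,1}  Σφ=30+1=31

27, 28, 29, 30, 31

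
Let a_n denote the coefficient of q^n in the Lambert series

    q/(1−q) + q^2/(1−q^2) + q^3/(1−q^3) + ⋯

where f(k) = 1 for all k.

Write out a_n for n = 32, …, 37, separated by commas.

[q^32] f(32)=1,f(16)=1,f(8)=1,f(4)=1,f(2)=1,f(1)=1 ⇒ 6
n=33: 33·1 11·3 3·11 1·33  f→[1+1+1+1]=4
d|34:{1,2,17,34}  Σf=1+1+1+1=4
q^35  k|35↦f(k): 35:1 7:1 5:1 1:1  a_35=4
q^36  k|36↦f(k): 1:1 2:1 3:1 4:1 6:1 9:1 12:1 18:1 36:1  a_36=9
d|37:{1,37}  Σf=1+1=2

6, 4, 4, 4, 9, 2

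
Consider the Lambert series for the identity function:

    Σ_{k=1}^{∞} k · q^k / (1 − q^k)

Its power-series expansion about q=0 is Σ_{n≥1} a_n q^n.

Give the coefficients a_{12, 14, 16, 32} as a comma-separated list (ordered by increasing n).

d|12:{12,6,4,3,2,1}  Σf=12+6+4+3+2+1=28
q^14  k|14↦f(k): 14:14 7:7 2:2 1:1  a_14=24
d|16:{1,2,4,8,16}  Σf=1+2+4+8+16=31
d|32:{1,2,4,8,16,32}  Σf=1+2+4+8+16+32=63

28, 24, 31, 63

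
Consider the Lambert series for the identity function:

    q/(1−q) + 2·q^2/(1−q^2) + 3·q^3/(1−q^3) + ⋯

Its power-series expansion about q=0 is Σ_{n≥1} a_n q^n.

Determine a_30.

a_30 = 72

q^30  k|30↦f(k): 1:1 2:2 3:3 5:5 6:6 10:10 15:15 30:30  a_30=72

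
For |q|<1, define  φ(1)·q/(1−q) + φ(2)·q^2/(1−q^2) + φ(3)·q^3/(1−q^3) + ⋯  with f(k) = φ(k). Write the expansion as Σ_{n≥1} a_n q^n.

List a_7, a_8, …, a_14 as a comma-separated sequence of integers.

[q^7] φ(7)=6,φ(1)=1 ⇒ 7
q^8  k|8↦φ(k): 1:1 2:1 4:2 8:4  a_8=8
n=9: 9·1 3·3 1·9  φ→[6+2+1]=9
n=10: 10·1 5·2 2·5 1·10  φ→[4+4+1+1]=10
[q^11] φ(11)=10,φ(1)=1 ⇒ 11
d|12:{1,2,3,4,6,12}  Σφ=1+1+2+2+2+4=12
d|13:{1,13}  Σφ=1+12=13
q^14  k|14↦φ(k): 14:6 7:6 2:1 1:1  a_14=14

7, 8, 9, 10, 11, 12, 13, 14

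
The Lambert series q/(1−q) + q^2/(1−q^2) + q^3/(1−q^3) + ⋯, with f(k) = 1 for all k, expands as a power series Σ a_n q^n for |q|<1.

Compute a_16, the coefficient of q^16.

a_16 = 5

q^16  k|16↦f(k): 1:1 2:1 4:1 8:1 16:1  a_16=5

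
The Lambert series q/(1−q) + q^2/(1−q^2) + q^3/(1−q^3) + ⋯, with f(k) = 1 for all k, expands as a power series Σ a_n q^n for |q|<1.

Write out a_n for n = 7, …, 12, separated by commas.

2, 4, 3, 4, 2, 6

[q^7] f(7)=1,f(1)=1 ⇒ 2
q^8  k|8↦f(k): 8:1 4:1 2:1 1:1  a_8=4
[q^9] f(9)=1,f(3)=1,f(1)=1 ⇒ 3
q^10  k|10↦f(k): 1:1 2:1 5:1 10:1  a_10=4
[q^11] f(11)=1,f(1)=1 ⇒ 2
q^12  k|12↦f(k): 1:1 2:1 3:1 4:1 6:1 12:1  a_12=6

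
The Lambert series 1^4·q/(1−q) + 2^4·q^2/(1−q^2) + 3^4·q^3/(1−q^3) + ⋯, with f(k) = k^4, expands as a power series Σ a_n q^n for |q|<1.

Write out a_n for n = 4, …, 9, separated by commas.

273, 626, 1394, 2402, 4369, 6643

q^4  k|4↦f(k): 1:1 2:16 4:256  a_4=273
n=5: 1·5 5·1  f→[1+625]=626
[q^6] f(1)=1,f(2)=16,f(3)=81,f(6)=1296 ⇒ 1394
n=7: 7·1 1·7  f→[2401+1]=2402
[q^8] f(1)=1,f(2)=16,f(4)=256,f(8)=4096 ⇒ 4369
d|9:{9,3,1}  Σf=6561+81+1=6643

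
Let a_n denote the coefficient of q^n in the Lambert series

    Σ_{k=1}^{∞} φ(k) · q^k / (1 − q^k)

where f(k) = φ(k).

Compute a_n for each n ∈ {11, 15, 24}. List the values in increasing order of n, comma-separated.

n=11: 11·1 1·11  φ→[10+1]=11
q^15  k|15↦φ(k): 1:1 3:2 5:4 15:8  a_15=15
[q^24] φ(1)=1,φ(2)=1,φ(3)=2,φ(4)=2,φ(6)=2,φ(8)=4,φ(12)=4,φ(24)=8 ⇒ 24

11, 15, 24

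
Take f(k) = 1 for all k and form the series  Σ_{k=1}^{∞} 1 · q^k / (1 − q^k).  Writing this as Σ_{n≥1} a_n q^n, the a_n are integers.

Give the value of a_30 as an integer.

n=30: 1·30 2·15 3·10 5·6 6·5 10·3 15·2 30·1  f→[1+1+1+1+1+1+1+1]=8

a_30 = 8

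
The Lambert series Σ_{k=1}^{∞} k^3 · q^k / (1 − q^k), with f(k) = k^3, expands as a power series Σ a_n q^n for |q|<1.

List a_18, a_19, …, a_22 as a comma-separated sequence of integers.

6813, 6860, 9198, 9632, 11988

d|18:{18,9,6,3,2,1}  Σf=5832+729+216+27+8+1=6813
[q^19] f(19)=6859,f(1)=1 ⇒ 6860
[q^20] f(1)=1,f(2)=8,f(4)=64,f(5)=125,f(10)=1000,f(20)=8000 ⇒ 9198
d|21:{1,3,7,21}  Σf=1+27+343+9261=9632
[q^22] f(1)=1,f(2)=8,f(11)=1331,f(22)=10648 ⇒ 11988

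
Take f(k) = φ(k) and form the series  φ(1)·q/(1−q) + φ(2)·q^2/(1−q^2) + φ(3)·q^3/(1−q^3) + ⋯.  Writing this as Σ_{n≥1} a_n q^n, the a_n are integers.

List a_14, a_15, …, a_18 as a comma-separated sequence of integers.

q^14  k|14↦φ(k): 14:6 7:6 2:1 1:1  a_14=14
q^15  k|15↦φ(k): 1:1 3:2 5:4 15:8  a_15=15
n=16: 1·16 2·8 4·4 8·2 16·1  φ→[1+1+2+4+8]=16
d|17:{17,1}  Σφ=16+1=17
[q^18] φ(18)=6,φ(9)=6,φ(6)=2,φ(3)=2,φ(2)=1,φ(1)=1 ⇒ 18

14, 15, 16, 17, 18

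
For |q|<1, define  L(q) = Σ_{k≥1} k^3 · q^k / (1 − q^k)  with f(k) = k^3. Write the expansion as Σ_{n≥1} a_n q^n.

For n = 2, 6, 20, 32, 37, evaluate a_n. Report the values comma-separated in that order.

9, 252, 9198, 37449, 50654

q^2  k|2↦f(k): 1:1 2:8  a_2=9
n=6: 1·6 2·3 3·2 6·1  f→[1+8+27+216]=252
[q^20] f(1)=1,f(2)=8,f(4)=64,f(5)=125,f(10)=1000,f(20)=8000 ⇒ 9198
n=32: 32·1 16·2 8·4 4·8 2·16 1·32  f→[32768+4096+512+64+8+1]=37449
[q^37] f(1)=1,f(37)=50653 ⇒ 50654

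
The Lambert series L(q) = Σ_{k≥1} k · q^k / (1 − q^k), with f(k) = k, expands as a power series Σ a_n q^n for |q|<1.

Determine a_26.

a_26 = 42

q^26  k|26↦f(k): 26:26 13:13 2:2 1:1  a_26=42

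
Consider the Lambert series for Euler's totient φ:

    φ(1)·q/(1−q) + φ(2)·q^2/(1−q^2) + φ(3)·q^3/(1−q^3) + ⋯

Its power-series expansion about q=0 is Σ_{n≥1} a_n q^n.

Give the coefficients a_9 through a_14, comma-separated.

n=9: 1·9 3·3 9·1  φ→[1+2+6]=9
q^10  k|10↦φ(k): 10:4 5:4 2:1 1:1  a_10=10
q^11  k|11↦φ(k): 1:1 11:10  a_11=11
q^12  k|12↦φ(k): 1:1 2:1 3:2 4:2 6:2 12:4  a_12=12
q^13  k|13↦φ(k): 1:1 13:12  a_13=13
q^14  k|14↦φ(k): 14:6 7:6 2:1 1:1  a_14=14

9, 10, 11, 12, 13, 14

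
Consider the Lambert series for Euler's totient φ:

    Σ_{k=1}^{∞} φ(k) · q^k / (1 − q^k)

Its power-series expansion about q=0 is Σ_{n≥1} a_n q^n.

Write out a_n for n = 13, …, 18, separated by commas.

n=13: 13·1 1·13  φ→[12+1]=13
d|14:{14,7,2,1}  Σφ=6+6+1+1=14
q^15  k|15↦φ(k): 15:8 5:4 3:2 1:1  a_15=15
d|16:{1,2,4,8,16}  Σφ=1+1+2+4+8=16
n=17: 1·17 17·1  φ→[1+16]=17
d|18:{1,2,3,6,9,18}  Σφ=1+1+2+2+6+6=18

13, 14, 15, 16, 17, 18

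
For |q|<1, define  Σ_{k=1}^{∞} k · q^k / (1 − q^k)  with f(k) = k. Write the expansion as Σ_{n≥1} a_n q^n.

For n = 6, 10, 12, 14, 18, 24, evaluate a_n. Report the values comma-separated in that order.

q^6  k|6↦f(k): 1:1 2:2 3:3 6:6  a_6=12
d|10:{1,2,5,10}  Σf=1+2+5+10=18
q^12  k|12↦f(k): 12:12 6:6 4:4 3:3 2:2 1:1  a_12=28
q^14  k|14↦f(k): 1:1 2:2 7:7 14:14  a_14=24
n=18: 1·18 2·9 3·6 6·3 9·2 18·1  f→[1+2+3+6+9+18]=39
d|24:{1,2,3,4,6,8,12,24}  Σf=1+2+3+4+6+8+12+24=60

12, 18, 28, 24, 39, 60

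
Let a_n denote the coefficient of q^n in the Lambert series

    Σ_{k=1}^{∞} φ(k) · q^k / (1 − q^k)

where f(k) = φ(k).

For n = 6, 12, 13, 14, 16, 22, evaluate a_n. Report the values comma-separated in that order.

q^6  k|6↦φ(k): 1:1 2:1 3:2 6:2  a_6=6
d|12:{1,2,3,4,6,12}  Σφ=1+1+2+2+2+4=12
q^13  k|13↦φ(k): 1:1 13:12  a_13=13
d|14:{1,2,7,14}  Σφ=1+1+6+6=14
d|16:{16,8,4,2,1}  Σφ=8+4+2+1+1=16
[q^22] φ(1)=1,φ(2)=1,φ(11)=10,φ(22)=10 ⇒ 22

6, 12, 13, 14, 16, 22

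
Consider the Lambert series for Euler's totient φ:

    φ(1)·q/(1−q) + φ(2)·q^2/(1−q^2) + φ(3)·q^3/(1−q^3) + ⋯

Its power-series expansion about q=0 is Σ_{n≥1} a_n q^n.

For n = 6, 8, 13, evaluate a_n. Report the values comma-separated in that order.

n=6: 1·6 2·3 3·2 6·1  φ→[1+1+2+2]=6
d|8:{1,2,4,8}  Σφ=1+1+2+4=8
d|13:{1,13}  Σφ=1+12=13

6, 8, 13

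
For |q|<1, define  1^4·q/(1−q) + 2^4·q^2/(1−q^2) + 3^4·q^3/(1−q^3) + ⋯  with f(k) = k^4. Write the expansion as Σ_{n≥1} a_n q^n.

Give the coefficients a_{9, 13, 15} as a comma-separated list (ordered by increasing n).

6643, 28562, 51332

[q^9] f(1)=1,f(3)=81,f(9)=6561 ⇒ 6643
n=13: 13·1 1·13  f→[28561+1]=28562
d|15:{15,5,3,1}  Σf=50625+625+81+1=51332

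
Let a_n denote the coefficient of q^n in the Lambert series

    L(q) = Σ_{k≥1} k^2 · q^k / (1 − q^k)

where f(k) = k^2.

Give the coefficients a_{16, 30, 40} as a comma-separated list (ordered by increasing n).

341, 1300, 2210

n=16: 1·16 2·8 4·4 8·2 16·1  f→[1+4+16+64+256]=341
n=30: 30·1 15·2 10·3 6·5 5·6 3·10 2·15 1·30  f→[900+225+100+36+25+9+4+1]=1300
q^40  k|40↦f(k): 40:1600 20:400 10:100 8:64 5:25 4:16 2:4 1:1  a_40=2210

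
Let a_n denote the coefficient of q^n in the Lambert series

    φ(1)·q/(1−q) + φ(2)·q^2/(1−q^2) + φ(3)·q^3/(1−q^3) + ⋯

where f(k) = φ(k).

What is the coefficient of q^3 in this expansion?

[q^3] φ(3)=2,φ(1)=1 ⇒ 3

a_3 = 3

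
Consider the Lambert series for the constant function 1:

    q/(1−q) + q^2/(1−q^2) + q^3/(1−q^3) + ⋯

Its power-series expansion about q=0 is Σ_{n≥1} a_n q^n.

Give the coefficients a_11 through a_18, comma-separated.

n=11: 11·1 1·11  f→[1+1]=2
[q^12] f(1)=1,f(2)=1,f(3)=1,f(4)=1,f(6)=1,f(12)=1 ⇒ 6
[q^13] f(1)=1,f(13)=1 ⇒ 2
n=14: 1·14 2·7 7·2 14·1  f→[1+1+1+1]=4
n=15: 15·1 5·3 3·5 1·15  f→[1+1+1+1]=4
n=16: 16·1 8·2 4·4 2·8 1·16  f→[1+1+1+1+1]=5
q^17  k|17↦f(k): 17:1 1:1  a_17=2
q^18  k|18↦f(k): 1:1 2:1 3:1 6:1 9:1 18:1  a_18=6

2, 6, 2, 4, 4, 5, 2, 6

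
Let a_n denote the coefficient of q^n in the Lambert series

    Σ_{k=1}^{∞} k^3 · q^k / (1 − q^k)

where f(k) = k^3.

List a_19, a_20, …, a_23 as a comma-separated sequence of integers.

q^19  k|19↦f(k): 1:1 19:6859  a_19=6860
[q^20] f(20)=8000,f(10)=1000,f(5)=125,f(4)=64,f(2)=8,f(1)=1 ⇒ 9198
d|21:{21,7,3,1}  Σf=9261+343+27+1=9632
n=22: 22·1 11·2 2·11 1·22  f→[10648+1331+8+1]=11988
[q^23] f(23)=12167,f(1)=1 ⇒ 12168

6860, 9198, 9632, 11988, 12168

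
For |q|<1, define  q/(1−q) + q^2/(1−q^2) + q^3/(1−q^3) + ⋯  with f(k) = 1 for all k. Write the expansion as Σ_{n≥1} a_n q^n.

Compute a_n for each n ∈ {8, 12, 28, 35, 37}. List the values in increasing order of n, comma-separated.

4, 6, 6, 4, 2

[q^8] f(1)=1,f(2)=1,f(4)=1,f(8)=1 ⇒ 4
[q^12] f(12)=1,f(6)=1,f(4)=1,f(3)=1,f(2)=1,f(1)=1 ⇒ 6
[q^28] f(1)=1,f(2)=1,f(4)=1,f(7)=1,f(14)=1,f(28)=1 ⇒ 6
d|35:{1,5,7,35}  Σf=1+1+1+1=4
d|37:{1,37}  Σf=1+1=2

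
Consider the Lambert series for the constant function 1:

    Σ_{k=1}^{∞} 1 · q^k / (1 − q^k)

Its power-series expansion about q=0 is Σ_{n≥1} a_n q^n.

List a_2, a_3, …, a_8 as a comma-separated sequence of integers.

2, 2, 3, 2, 4, 2, 4

[q^2] f(1)=1,f(2)=1 ⇒ 2
[q^3] f(1)=1,f(3)=1 ⇒ 2
d|4:{4,2,1}  Σf=1+1+1=3
[q^5] f(1)=1,f(5)=1 ⇒ 2
q^6  k|6↦f(k): 1:1 2:1 3:1 6:1  a_6=4
[q^7] f(7)=1,f(1)=1 ⇒ 2
d|8:{8,4,2,1}  Σf=1+1+1+1=4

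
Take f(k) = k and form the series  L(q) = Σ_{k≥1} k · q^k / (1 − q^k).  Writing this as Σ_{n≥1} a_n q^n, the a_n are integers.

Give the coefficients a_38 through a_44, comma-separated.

[q^38] f(1)=1,f(2)=2,f(19)=19,f(38)=38 ⇒ 60
d|39:{1,3,13,39}  Σf=1+3+13+39=56
q^40  k|40↦f(k): 40:40 20:20 10:10 8:8 5:5 4:4 2:2 1:1  a_40=90
d|41:{1,41}  Σf=1+41=42
n=42: 42·1 21·2 14·3 7·6 6·7 3·14 2·21 1·42  f→[42+21+14+7+6+3+2+1]=96
[q^43] f(1)=1,f(43)=43 ⇒ 44
q^44  k|44↦f(k): 44:44 22:22 11:11 4:4 2:2 1:1  a_44=84

60, 56, 90, 42, 96, 44, 84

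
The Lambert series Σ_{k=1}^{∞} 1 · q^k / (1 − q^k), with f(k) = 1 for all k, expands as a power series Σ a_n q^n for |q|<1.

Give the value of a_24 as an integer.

n=24: 24·1 12·2 8·3 6·4 4·6 3·8 2·12 1·24  f→[1+1+1+1+1+1+1+1]=8

a_24 = 8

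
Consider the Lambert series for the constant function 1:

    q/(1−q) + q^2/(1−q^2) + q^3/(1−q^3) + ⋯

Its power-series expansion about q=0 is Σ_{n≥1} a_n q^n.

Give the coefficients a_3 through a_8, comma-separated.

[q^3] f(3)=1,f(1)=1 ⇒ 2
n=4: 1·4 2·2 4·1  f→[1+1+1]=3
q^5  k|5↦f(k): 1:1 5:1  a_5=2
n=6: 6·1 3·2 2·3 1·6  f→[1+1+1+1]=4
n=7: 7·1 1·7  f→[1+1]=2
n=8: 8·1 4·2 2·4 1·8  f→[1+1+1+1]=4

2, 3, 2, 4, 2, 4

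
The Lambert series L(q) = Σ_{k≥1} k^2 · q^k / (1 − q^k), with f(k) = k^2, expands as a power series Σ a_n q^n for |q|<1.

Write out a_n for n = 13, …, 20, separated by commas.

n=13: 13·1 1·13  f→[169+1]=170
d|14:{14,7,2,1}  Σf=196+49+4+1=250
q^15  k|15↦f(k): 1:1 3:9 5:25 15:225  a_15=260
[q^16] f(16)=256,f(8)=64,f(4)=16,f(2)=4,f(1)=1 ⇒ 341
n=17: 1·17 17·1  f→[1+289]=290
d|18:{1,2,3,6,9,18}  Σf=1+4+9+36+81+324=455
n=19: 1·19 19·1  f→[1+361]=362
q^20  k|20↦f(k): 20:400 10:100 5:25 4:16 2:4 1:1  a_20=546

170, 250, 260, 341, 290, 455, 362, 546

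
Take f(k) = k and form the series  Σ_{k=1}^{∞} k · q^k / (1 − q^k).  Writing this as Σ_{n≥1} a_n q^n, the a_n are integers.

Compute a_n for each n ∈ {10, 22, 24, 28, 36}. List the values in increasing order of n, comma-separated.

18, 36, 60, 56, 91

q^10  k|10↦f(k): 10:10 5:5 2:2 1:1  a_10=18
[q^22] f(1)=1,f(2)=2,f(11)=11,f(22)=22 ⇒ 36
n=24: 24·1 12·2 8·3 6·4 4·6 3·8 2·12 1·24  f→[24+12+8+6+4+3+2+1]=60
[q^28] f(1)=1,f(2)=2,f(4)=4,f(7)=7,f(14)=14,f(28)=28 ⇒ 56
[q^36] f(1)=1,f(2)=2,f(3)=3,f(4)=4,f(6)=6,f(9)=9,f(12)=12,f(18)=18,f(36)=36 ⇒ 91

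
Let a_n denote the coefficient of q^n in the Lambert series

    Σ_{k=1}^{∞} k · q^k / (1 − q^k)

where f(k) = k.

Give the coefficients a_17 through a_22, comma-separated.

n=17: 1·17 17·1  f→[1+17]=18
d|18:{1,2,3,6,9,18}  Σf=1+2+3+6+9+18=39
d|19:{1,19}  Σf=1+19=20
[q^20] f(20)=20,f(10)=10,f(5)=5,f(4)=4,f(2)=2,f(1)=1 ⇒ 42
q^21  k|21↦f(k): 21:21 7:7 3:3 1:1  a_21=32
d|22:{22,11,2,1}  Σf=22+11+2+1=36

18, 39, 20, 42, 32, 36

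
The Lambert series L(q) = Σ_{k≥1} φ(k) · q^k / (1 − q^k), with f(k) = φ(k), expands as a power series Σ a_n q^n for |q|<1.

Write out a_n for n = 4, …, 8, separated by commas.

q^4  k|4↦φ(k): 1:1 2:1 4:2  a_4=4
[q^5] φ(1)=1,φ(5)=4 ⇒ 5
d|6:{6,3,2,1}  Σφ=2+2+1+1=6
d|7:{1,7}  Σφ=1+6=7
[q^8] φ(1)=1,φ(2)=1,φ(4)=2,φ(8)=4 ⇒ 8

4, 5, 6, 7, 8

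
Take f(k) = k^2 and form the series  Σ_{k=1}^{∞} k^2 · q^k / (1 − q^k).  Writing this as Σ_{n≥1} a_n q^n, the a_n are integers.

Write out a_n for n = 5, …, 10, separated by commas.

26, 50, 50, 85, 91, 130

n=5: 5·1 1·5  f→[25+1]=26
n=6: 1·6 2·3 3·2 6·1  f→[1+4+9+36]=50
n=7: 7·1 1·7  f→[49+1]=50
n=8: 8·1 4·2 2·4 1·8  f→[64+16+4+1]=85
d|9:{1,3,9}  Σf=1+9+81=91
q^10  k|10↦f(k): 10:100 5:25 2:4 1:1  a_10=130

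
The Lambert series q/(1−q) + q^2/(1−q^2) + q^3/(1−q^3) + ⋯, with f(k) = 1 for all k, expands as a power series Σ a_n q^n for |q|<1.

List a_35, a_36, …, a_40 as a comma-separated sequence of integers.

n=35: 35·1 7·5 5·7 1·35  f→[1+1+1+1]=4
[q^36] f(1)=1,f(2)=1,f(3)=1,f(4)=1,f(6)=1,f(9)=1,f(12)=1,f(18)=1,f(36)=1 ⇒ 9
[q^37] f(1)=1,f(37)=1 ⇒ 2
[q^38] f(38)=1,f(19)=1,f(2)=1,f(1)=1 ⇒ 4
[q^39] f(39)=1,f(13)=1,f(3)=1,f(1)=1 ⇒ 4
d|40:{40,20,10,8,5,4,2,1}  Σf=1+1+1+1+1+1+1+1=8

4, 9, 2, 4, 4, 8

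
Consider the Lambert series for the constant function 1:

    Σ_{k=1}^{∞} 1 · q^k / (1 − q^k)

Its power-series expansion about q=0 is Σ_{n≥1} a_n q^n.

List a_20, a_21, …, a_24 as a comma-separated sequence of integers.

6, 4, 4, 2, 8

d|20:{1,2,4,5,10,20}  Σf=1+1+1+1+1+1=6
n=21: 1·21 3·7 7·3 21·1  f→[1+1+1+1]=4
n=22: 22·1 11·2 2·11 1·22  f→[1+1+1+1]=4
[q^23] f(1)=1,f(23)=1 ⇒ 2
n=24: 24·1 12·2 8·3 6·4 4·6 3·8 2·12 1·24  f→[1+1+1+1+1+1+1+1]=8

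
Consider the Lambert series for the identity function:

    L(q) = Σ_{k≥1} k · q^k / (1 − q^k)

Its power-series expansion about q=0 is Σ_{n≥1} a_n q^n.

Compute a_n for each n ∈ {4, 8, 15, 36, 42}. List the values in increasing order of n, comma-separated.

7, 15, 24, 91, 96

n=4: 1·4 2·2 4·1  f→[1+2+4]=7
n=8: 1·8 2·4 4·2 8·1  f→[1+2+4+8]=15
d|15:{15,5,3,1}  Σf=15+5+3+1=24
[q^36] f(1)=1,f(2)=2,f(3)=3,f(4)=4,f(6)=6,f(9)=9,f(12)=12,f(18)=18,f(36)=36 ⇒ 91
d|42:{1,2,3,6,7,14,21,42}  Σf=1+2+3+6+7+14+21+42=96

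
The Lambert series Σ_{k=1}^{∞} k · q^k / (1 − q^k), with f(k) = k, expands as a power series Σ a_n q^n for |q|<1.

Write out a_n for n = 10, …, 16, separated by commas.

[q^10] f(1)=1,f(2)=2,f(5)=5,f(10)=10 ⇒ 18
q^11  k|11↦f(k): 1:1 11:11  a_11=12
d|12:{12,6,4,3,2,1}  Σf=12+6+4+3+2+1=28
d|13:{13,1}  Σf=13+1=14
[q^14] f(1)=1,f(2)=2,f(7)=7,f(14)=14 ⇒ 24
n=15: 1·15 3·5 5·3 15·1  f→[1+3+5+15]=24
[q^16] f(1)=1,f(2)=2,f(4)=4,f(8)=8,f(16)=16 ⇒ 31

18, 12, 28, 14, 24, 24, 31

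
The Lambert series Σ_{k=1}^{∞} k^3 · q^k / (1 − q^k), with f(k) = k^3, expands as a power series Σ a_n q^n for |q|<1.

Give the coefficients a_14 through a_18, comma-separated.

n=14: 1·14 2·7 7·2 14·1  f→[1+8+343+2744]=3096
n=15: 15·1 5·3 3·5 1·15  f→[3375+125+27+1]=3528
q^16  k|16↦f(k): 16:4096 8:512 4:64 2:8 1:1  a_16=4681
q^17  k|17↦f(k): 1:1 17:4913  a_17=4914
[q^18] f(18)=5832,f(9)=729,f(6)=216,f(3)=27,f(2)=8,f(1)=1 ⇒ 6813

3096, 3528, 4681, 4914, 6813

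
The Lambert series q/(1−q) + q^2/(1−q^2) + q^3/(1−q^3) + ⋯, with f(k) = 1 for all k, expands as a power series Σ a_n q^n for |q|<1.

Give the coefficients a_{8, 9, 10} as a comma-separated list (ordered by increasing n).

n=8: 8·1 4·2 2·4 1·8  f→[1+1+1+1]=4
n=9: 1·9 3·3 9·1  f→[1+1+1]=3
q^10  k|10↦f(k): 1:1 2:1 5:1 10:1  a_10=4

4, 3, 4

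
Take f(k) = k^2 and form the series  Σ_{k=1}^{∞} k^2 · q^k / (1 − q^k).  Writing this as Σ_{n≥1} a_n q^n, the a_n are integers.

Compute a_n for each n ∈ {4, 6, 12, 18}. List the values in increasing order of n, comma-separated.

[q^4] f(1)=1,f(2)=4,f(4)=16 ⇒ 21
d|6:{1,2,3,6}  Σf=1+4+9+36=50
d|12:{1,2,3,4,6,12}  Σf=1+4+9+16+36+144=210
[q^18] f(18)=324,f(9)=81,f(6)=36,f(3)=9,f(2)=4,f(1)=1 ⇒ 455

21, 50, 210, 455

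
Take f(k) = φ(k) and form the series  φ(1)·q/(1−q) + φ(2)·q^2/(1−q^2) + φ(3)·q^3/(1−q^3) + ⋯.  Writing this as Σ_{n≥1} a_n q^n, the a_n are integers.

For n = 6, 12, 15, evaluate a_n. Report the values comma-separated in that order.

q^6  k|6↦φ(k): 6:2 3:2 2:1 1:1  a_6=6
q^12  k|12↦φ(k): 1:1 2:1 3:2 4:2 6:2 12:4  a_12=12
d|15:{15,5,3,1}  Σφ=8+4+2+1=15

6, 12, 15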